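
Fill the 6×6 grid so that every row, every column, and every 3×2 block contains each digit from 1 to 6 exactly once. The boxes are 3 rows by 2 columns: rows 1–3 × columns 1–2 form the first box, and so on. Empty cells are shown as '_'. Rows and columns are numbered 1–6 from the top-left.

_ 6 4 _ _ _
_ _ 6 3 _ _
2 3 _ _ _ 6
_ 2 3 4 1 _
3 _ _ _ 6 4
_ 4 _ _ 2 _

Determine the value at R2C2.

R4C6 = 5 (sole candidate).
R6C6 = 3 (sole candidate).
R4C1 = 6 (sole candidate).
R1C5 = 3 (hidden single in row 1).
R2C6 = 2 (hidden single in row 2).
R1C6 = 1 (sole candidate).
R1C1 = 5 (sole candidate).
R1C4 = 2 (sole candidate).
R2C2 = 1: row 2 has {2,3,6}; col 2 has {2,3,4,6}; box has {2,3,5,6} → only 1 remains.

1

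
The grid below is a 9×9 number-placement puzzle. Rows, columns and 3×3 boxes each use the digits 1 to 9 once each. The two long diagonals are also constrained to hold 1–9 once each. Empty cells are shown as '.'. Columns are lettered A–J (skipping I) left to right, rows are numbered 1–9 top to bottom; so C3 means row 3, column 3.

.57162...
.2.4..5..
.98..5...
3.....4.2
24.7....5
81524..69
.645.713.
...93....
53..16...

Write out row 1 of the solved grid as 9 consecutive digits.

A1 = 4: row 1 has {1,2,5,6,7}; col 1 has {2,3,5,8}; box has {2,5,7,8,9}; main diagonal has {1,2,8} → only 4 remains.
D3 = 3 (sole candidate).
E3 = 7 (sole candidate).
G3 = 6 (sole candidate).
B4 = 7 (sole candidate).
D4 = 6 (sole candidate).
E5 = 9 (sole candidate).
F6 = 3 (sole candidate).
G6 = 7 (sole candidate).
A7 = 9 (sole candidate).
J7 = 8 (sole candidate).
B8 = 8 (sole candidate).
F8 = 4 (sole candidate).
G8 = 2 (sole candidate).
C9 = 2 (sole candidate).
D9 = 8 (sole candidate).
G9 = 9 (sole candidate).
J9 = 7 (sole candidate).
J1 = 3: row 1 has {1,2,4,5,6,7}; col 9 has {2,5,7,8,9}; box has {5,6}; anti-diagonal has {2,4,5,6,8,9} → only 3 remains.
E2 = 8 (sole candidate).
F2 = 9 (sole candidate).
J2 = 1 (sole candidate).
A3 = 1 (sole candidate).
J3 = 4 (sole candidate).
C4 = 9 (sole candidate).
E4 = 5 (sole candidate).
F4 = 1 (sole candidate).
H4 = 8 (sole candidate).
C5 = 6 (sole candidate).
F5 = 8 (sole candidate).
G5 = 3 (sole candidate).
H5 = 1 (sole candidate).
E7 = 2 (sole candidate).
A8 = 7 (sole candidate).
C8 = 1 (sole candidate).
H8 = 5 (sole candidate).
J8 = 6 (sole candidate).
H9 = 4 (sole candidate).
G1 = 8: row 1 has {1,2,3,4,5,6,7}; col 7 has {1,2,3,4,5,6,7,9}; box has {1,3,4,5,6} → only 8 remains.
H1 = 9: row 1 has {1,2,3,4,5,6,7,8}; col 8 has {1,3,4,5,6,8}; box has {1,3,4,5,6,8} → only 9 remains.

457162893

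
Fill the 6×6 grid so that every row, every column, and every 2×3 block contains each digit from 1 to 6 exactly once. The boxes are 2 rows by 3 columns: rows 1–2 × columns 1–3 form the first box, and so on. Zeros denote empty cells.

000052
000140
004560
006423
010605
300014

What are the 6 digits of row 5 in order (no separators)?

412635

row 1, column 4 = 3 (sole candidate).
row 2, column 6 = 6 (sole candidate).
row 3, column 6 = 1 (sole candidate).
row 4, column 2 = 5 (sole candidate).
row 5, column 3 = 2: row 5 has {1,5,6}; col 3 has {4,6}; box has {1,3} → only 2 remains.
row 5, column 5 = 3: row 5 has {1,2,5,6}; col 5 has {1,2,4,5,6}; box has {1,4,5,6} → only 3 remains.
row 6, column 2 = 6 (sole candidate).
row 6, column 3 = 5 (sole candidate).
row 6, column 4 = 2 (sole candidate).
row 1, column 2 = 4 (sole candidate).
row 1, column 3 = 1 (sole candidate).
row 2, column 3 = 3 (sole candidate).
row 3, column 1 = 2 (sole candidate).
row 3, column 2 = 3 (sole candidate).
row 4, column 1 = 1 (sole candidate).
row 5, column 1 = 4: row 5 has {1,2,3,5,6}; col 1 has {1,2,3}; box has {1,2,3,5,6} → only 4 remains.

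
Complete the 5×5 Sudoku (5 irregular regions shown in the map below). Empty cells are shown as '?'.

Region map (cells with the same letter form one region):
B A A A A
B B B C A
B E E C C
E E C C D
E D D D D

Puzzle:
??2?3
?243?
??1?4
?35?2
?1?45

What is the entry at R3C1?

3

R2C5 = 1 (sole candidate).
R3C2 = 5 (sole candidate).
R3C4 = 2 (sole candidate).
R4C1 = 4 (sole candidate).
R4C4 = 1 (sole candidate).
R5C1 = 2 (sole candidate).
R5C3 = 3 (sole candidate).
R1C2 = 4 (sole candidate).
R1C4 = 5 (sole candidate).
R2C1 = 5 (sole candidate).
R3C1 = 3: row 3 has {1,2,4,5}; col 1 has {2,4,5}; region has {2,4,5} → only 3 remains.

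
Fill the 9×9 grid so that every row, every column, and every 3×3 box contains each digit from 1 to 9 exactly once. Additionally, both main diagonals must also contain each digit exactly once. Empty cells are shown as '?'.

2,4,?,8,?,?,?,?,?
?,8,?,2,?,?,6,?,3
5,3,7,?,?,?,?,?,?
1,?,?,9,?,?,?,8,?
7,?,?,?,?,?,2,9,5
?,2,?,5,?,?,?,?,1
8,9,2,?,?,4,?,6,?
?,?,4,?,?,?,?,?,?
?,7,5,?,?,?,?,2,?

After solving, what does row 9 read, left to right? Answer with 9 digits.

r2c1 = 9: row 2 has {2,3,6,8}; col 1 has {1,2,5,7,8}; box has {2,3,4,5,7,8} → only 9 remains.
r2c3 = 1: row 2 has {2,3,6,8,9}; col 3 has {2,4,5,7}; box has {2,3,4,5,7,8,9} → only 1 remains.
r5c2 = 6: row 5 has {2,5,7,9}; col 2 has {2,3,4,7,8,9}; box has {1,2,7} → only 6 remains.
r7c9 = 7: row 7 has {2,4,6,8,9}; col 9 has {1,3,5}; box has {2,6} → only 7 remains.
r8c2 = 1: row 8 has {4}; col 2 has {2,3,4,6,7,8,9}; box has {2,4,5,7,8,9}; anti-diagonal has {2,5} → only 1 remains.
r9c9 = 4: row 9 has {2,5,7}; col 9 has {1,3,5,7}; box has {2,6,7}; main diagonal has {2,7,8,9} → only 4 remains.
r1c3 = 6: row 1 has {2,4,8}; col 3 has {1,2,4,5,7}; box has {1,2,3,4,5,7,8,9} → only 6 remains.
r1c9 = 9: row 1 has {2,4,6,8}; col 9 has {1,3,4,5,7}; box has {3,6}; anti-diagonal has {1,2,5} → only 9 remains.
r4c2 = 5: row 4 has {1,8,9}; col 2 has {1,2,3,4,6,7,8,9}; box has {1,2,6,7} → only 5 remains.
r4c3 = 3: row 4 has {1,5,8,9}; col 3 has {1,2,4,5,6,7}; box has {1,2,5,6,7} → only 3 remains.
r4c9 = 6: row 4 has {1,3,5,8,9}; col 9 has {1,3,4,5,7,9}; box has {1,2,5,8,9} → only 6 remains.
r5c3 = 8: row 5 has {2,5,6,7,9}; col 3 has {1,2,3,4,5,6,7}; box has {1,2,3,5,6,7} → only 8 remains.
r5c5 = 3: row 5 has {2,5,6,7,8,9}; col 5 has {}; box has {5,9}; main diagonal has {2,4,7,8,9}; anti-diagonal has {1,2,5,9} → only 3 remains.
r5c6 = 1: row 5 has {2,3,5,6,7,8,9}; col 6 has {4}; box has {3,5,9} → only 1 remains.
r6c1 = 4: row 6 has {1,2,5}; col 1 has {1,2,5,7,8,9}; box has {1,2,3,5,6,7,8} → only 4 remains.
r6c3 = 9: row 6 has {1,2,4,5}; col 3 has {1,2,3,4,5,6,7,8}; box has {1,2,3,4,5,6,7,8} → only 9 remains.
r6c6 = 6: row 6 has {1,2,4,5,9}; col 6 has {1,4}; box has {1,3,5,9}; main diagonal has {2,3,4,7,8,9} → only 6 remains.
r8c8 = 5: row 8 has {1,4}; col 8 has {2,6,8,9}; box has {2,4,6,7}; main diagonal has {2,3,4,6,7,8,9} → only 5 remains.
r8c9 = 8: row 8 has {1,4,5}; col 9 has {1,3,4,5,6,7,9}; box has {2,4,5,6,7} → only 8 remains.
r9c1 = 6: row 9 has {2,4,5,7}; col 1 has {1,2,4,5,7,8,9}; box has {1,2,4,5,7,8,9}; anti-diagonal has {1,2,3,5,9} → only 6 remains.
r3c6 = 9: row 3 has {3,5,7}; col 6 has {1,4,6}; box has {2,8} → only 9 remains.
r3c9 = 2: row 3 has {3,5,7,9}; col 9 has {1,3,4,5,6,7,8,9}; box has {3,6,9} → only 2 remains.
r4c6 = 7: row 4 has {1,3,5,6,8,9}; col 6 has {1,4,6,9}; box has {1,3,5,6,9}; anti-diagonal has {1,2,3,5,6,9} → only 7 remains.
r4c7 = 4: row 4 has {1,3,5,6,7,8,9}; col 7 has {2,6}; box has {1,2,5,6,8,9} → only 4 remains.
r5c4 = 4: row 5 has {1,2,3,5,6,7,8,9}; col 4 has {2,5,8,9}; box has {1,3,5,6,7,9} → only 4 remains.
r6c5 = 8: row 6 has {1,2,4,5,6,9}; col 5 has {3}; box has {1,3,4,5,6,7,9} → only 8 remains.
r7c7 = 1: row 7 has {2,4,6,7,8,9}; col 7 has {2,4,6}; box has {2,4,5,6,7,8}; main diagonal has {2,3,4,5,6,7,8,9} → only 1 remains.
r8c1 = 3: row 8 has {1,4,5,8}; col 1 has {1,2,4,5,6,7,8,9}; box has {1,2,4,5,6,7,8,9} → only 3 remains.
r8c6 = 2: row 8 has {1,3,4,5,8}; col 6 has {1,4,6,7,9}; box has {4} → only 2 remains.
r8c7 = 9: row 8 has {1,2,3,4,5,8}; col 7 has {1,2,4,6}; box has {1,2,4,5,6,7,8} → only 9 remains.
r9c7 = 3: row 9 has {2,4,5,6,7}; col 7 has {1,2,4,6,9}; box has {1,2,4,5,6,7,8,9} → only 3 remains.
r2c6 = 5: row 2 has {1,2,3,6,8,9}; col 6 has {1,2,4,6,7,9}; box has {2,8,9} → only 5 remains.
r2c8 = 4: row 2 has {1,2,3,5,6,8,9}; col 8 has {2,5,6,8,9}; box has {2,3,6,9}; anti-diagonal has {1,2,3,5,6,7,9} → only 4 remains.
r3c7 = 8: row 3 has {2,3,5,7,9}; col 7 has {1,2,3,4,6,9}; box has {2,3,4,6,9}; anti-diagonal has {1,2,3,4,5,6,7,9} → only 8 remains.
r3c8 = 1: row 3 has {2,3,5,7,8,9}; col 8 has {2,4,5,6,8,9}; box has {2,3,4,6,8,9} → only 1 remains.
r4c5 = 2: row 4 has {1,3,4,5,6,7,8,9}; col 5 has {3,8}; box has {1,3,4,5,6,7,8,9} → only 2 remains.
r6c7 = 7: row 6 has {1,2,4,5,6,8,9}; col 7 has {1,2,3,4,6,8,9}; box has {1,2,4,5,6,8,9} → only 7 remains.
r6c8 = 3: row 6 has {1,2,4,5,6,7,8,9}; col 8 has {1,2,4,5,6,8,9}; box has {1,2,4,5,6,7,8,9} → only 3 remains.
r7c4 = 3: row 7 has {1,2,4,6,7,8,9}; col 4 has {2,4,5,8,9}; box has {2,4} → only 3 remains.
r7c5 = 5: row 7 has {1,2,3,4,6,7,8,9}; col 5 has {2,3,8}; box has {2,3,4} → only 5 remains.
r9c4 = 1: row 9 has {2,3,4,5,6,7}; col 4 has {2,3,4,5,8,9}; box has {2,3,4,5} → only 1 remains.
r9c5 = 9: row 9 has {1,2,3,4,5,6,7}; col 5 has {2,3,5,8}; box has {1,2,3,4,5} → only 9 remains.
r9c6 = 8: row 9 has {1,2,3,4,5,6,7,9}; col 6 has {1,2,4,5,6,7,9}; box has {1,2,3,4,5,9} → only 8 remains.

675198324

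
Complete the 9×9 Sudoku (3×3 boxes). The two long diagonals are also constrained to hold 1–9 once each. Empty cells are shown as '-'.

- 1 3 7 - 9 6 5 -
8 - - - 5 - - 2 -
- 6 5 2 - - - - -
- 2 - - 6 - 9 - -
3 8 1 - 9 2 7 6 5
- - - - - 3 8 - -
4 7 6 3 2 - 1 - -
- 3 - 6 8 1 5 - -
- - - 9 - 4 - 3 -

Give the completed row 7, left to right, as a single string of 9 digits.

r1c1 = 2 (sole candidate).
r1c5 = 4 (sole candidate).
r1c9 = 8 (sole candidate).
r2c2 = 4 (sole candidate).
r2c4 = 1 (sole candidate).
r2c6 = 6 (sole candidate).
r2c7 = 3 (sole candidate).
r3c5 = 3 (sole candidate).
r3c6 = 8 (sole candidate).
r3c7 = 4 (sole candidate).
r4c4 = 8 (sole candidate).
r5c4 = 4 (sole candidate).
r6c4 = 5 (sole candidate).
r7c6 = 5: row 7 has {1,2,3,4,6,7}; col 6 has {1,2,3,4,6,8,9}; box has {1,2,3,4,6,8,9} → only 5 remains.
r7c9 = 9: row 7 has {1,2,3,4,5,6,7}; col 9 has {5,8}; box has {1,3,5} → only 9 remains.
r8c1 = 9 (sole candidate).
r8c3 = 2 (sole candidate).
r8c8 = 7 (sole candidate).
r8c9 = 4 (sole candidate).
r9c1 = 1 (sole candidate).
r9c2 = 5 (sole candidate).
r9c3 = 8 (sole candidate).
r9c5 = 7 (sole candidate).
r9c7 = 2 (sole candidate).
r9c9 = 6 (sole candidate).
r2c9 = 7 (sole candidate).
r3c1 = 7 (sole candidate).
r3c9 = 1 (sole candidate).
r4c1 = 5 (sole candidate).
r4c6 = 7 (sole candidate).
r4c9 = 3 (sole candidate).
r6c1 = 6 (sole candidate).
r6c2 = 9 (sole candidate).
r6c5 = 1 (sole candidate).
r6c8 = 4 (sole candidate).
r6c9 = 2 (sole candidate).
r7c8 = 8: row 7 has {1,2,3,4,5,6,7,9}; col 8 has {2,3,4,5,6,7}; box has {1,2,3,4,5,6,7,9} → only 8 remains.

476325189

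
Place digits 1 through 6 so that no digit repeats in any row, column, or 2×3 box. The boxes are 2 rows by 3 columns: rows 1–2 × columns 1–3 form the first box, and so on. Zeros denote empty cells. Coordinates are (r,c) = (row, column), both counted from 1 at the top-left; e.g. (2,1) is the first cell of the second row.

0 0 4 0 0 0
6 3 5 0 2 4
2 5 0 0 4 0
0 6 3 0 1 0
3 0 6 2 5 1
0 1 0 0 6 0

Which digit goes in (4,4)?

(1,1) = 1 (sole candidate).
(1,2) = 2 (sole candidate).
(1,5) = 3 (sole candidate).
(2,4) = 1 (sole candidate).
(3,3) = 1 (sole candidate).
(4,1) = 4 (sole candidate).
(4,4) = 5: row 4 has {1,3,4,6}; col 4 has {1,2}; box has {1,4} → only 5 remains.

5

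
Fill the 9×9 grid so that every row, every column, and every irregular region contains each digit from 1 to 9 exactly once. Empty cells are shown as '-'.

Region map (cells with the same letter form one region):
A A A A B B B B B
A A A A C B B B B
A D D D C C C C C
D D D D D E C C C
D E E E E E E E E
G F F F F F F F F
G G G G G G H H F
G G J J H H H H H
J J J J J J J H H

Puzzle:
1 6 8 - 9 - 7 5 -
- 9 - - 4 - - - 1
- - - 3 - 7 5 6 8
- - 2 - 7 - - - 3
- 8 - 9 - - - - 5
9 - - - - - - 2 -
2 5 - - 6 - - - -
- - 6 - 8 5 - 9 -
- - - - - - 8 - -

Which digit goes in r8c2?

7

r3c1 = 4: row 3 has {3,5,6,7,8}; col 1 has {1,2,9}; region has {1,6,8,9} → only 4 remains.
r3c2 = 1: row 3 has {3,4,5,6,7,8}; col 2 has {5,6,8,9}; region has {2,3,7} → only 1 remains.
r3c3 = 9: row 3 has {1,3,4,5,6,7,8}; col 3 has {2,6,8}; region has {1,2,3,7} → only 9 remains.
r3c5 = 2: row 3 has {1,3,4,5,6,7,8,9}; col 5 has {4,6,7,8,9}; region has {3,4,5,6,7,8} → only 2 remains.
r4c2 = 4: row 4 has {2,3,7}; col 2 has {1,5,6,8,9}; region has {1,2,3,7,9} → only 4 remains.
r4c8 = 1: row 4 has {2,3,4,7}; col 8 has {2,5,6,9}; region has {2,3,4,5,6,7,8} → only 1 remains.
r5c1 = 6: row 5 has {5,8,9}; col 1 has {1,2,4,9}; region has {1,2,3,4,7,9} → only 6 remains.
r1c4 = 2: row 1 has {1,5,6,7,8,9}; col 4 has {3,9}; region has {1,4,6,8,9} → only 2 remains.
r1c9 = 4: row 1 has {1,2,5,6,7,8,9}; col 9 has {1,3,5,8}; region has {1,5,7,9} → only 4 remains.
r4c6 = 6: row 4 has {1,2,3,4,7}; col 6 has {5,7}; region has {5,8,9} → only 6 remains.
r4c7 = 9: row 4 has {1,2,3,4,6,7}; col 7 has {5,7,8}; region has {1,2,3,4,5,6,7,8} → only 9 remains.
r1c6 = 3: row 1 has {1,2,4,5,6,7,8,9}; col 6 has {5,6,7}; region has {1,4,5,7,9} → only 3 remains.
r2c8 = 8: row 2 has {1,4,9}; col 8 has {1,2,5,6,9}; region has {1,3,4,5,7,9} → only 8 remains.
r2c6 = 2: row 2 has {1,4,8,9}; col 6 has {3,5,6,7}; region has {1,3,4,5,7,8,9} → only 2 remains.
r2c7 = 6: row 2 has {1,2,4,8,9}; col 7 has {5,7,8,9}; region has {1,2,3,4,5,7,8,9} → only 6 remains.
r5c7 = 2: in row 5, 2 can only go here (every other open cell in that row sees a 2).
r7c9 = 9: in row 7, 9 can only go here (every other open cell in that row sees a 9).
r8c9 = 2: in row 8, 2 can only go here (every other open cell in that row sees a 2).
r9c2 = 2: in row 9, 2 can only go here (every other open cell in that row sees a 2).
r9c9 = 6: in row 9, 6 can only go here (every other open cell in that row sees a 6).
r9c6 = 9: in row 9, 9 can only go here (every other open cell in that row sees a 9).
r6c9 = 7: row 6 has {2,9}; col 9 has {1,2,3,4,5,6,8,9}; region has {2,9} → only 7 remains.
r6c2 = 3: row 6 has {2,7,9}; col 2 has {1,2,4,5,6,8,9}; region has {2,7,9} → only 3 remains.
r8c2 = 7: row 8 has {2,5,6,8,9}; col 2 has {1,2,3,4,5,6,8,9}; region has {2,5,6,9} → only 7 remains.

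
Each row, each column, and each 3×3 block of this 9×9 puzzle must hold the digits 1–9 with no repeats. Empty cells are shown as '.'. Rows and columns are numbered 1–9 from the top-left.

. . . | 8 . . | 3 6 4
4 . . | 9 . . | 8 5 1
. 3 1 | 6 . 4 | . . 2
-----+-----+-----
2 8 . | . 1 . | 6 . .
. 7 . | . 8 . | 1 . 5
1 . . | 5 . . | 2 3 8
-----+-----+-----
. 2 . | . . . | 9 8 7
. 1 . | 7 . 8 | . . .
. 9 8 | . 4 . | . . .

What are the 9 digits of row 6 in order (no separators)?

row 1, column 2 = 5 (sole candidate).
row 2, column 2 = 6 (sole candidate).
row 3, column 7 = 7 (sole candidate).
row 3, column 8 = 9 (sole candidate).
row 4, column 9 = 9 (sole candidate).
row 5, column 8 = 4 (sole candidate).
row 6, column 2 = 4: row 6 has {1,2,3,5,8}; col 2 has {1,2,3,5,6,7,8,9}; box has {1,2,7,8} → only 4 remains.
row 8, column 8 = 2 (sole candidate).
row 9, column 7 = 5 (sole candidate).
row 9, column 8 = 1 (sole candidate).
row 3, column 1 = 8 (sole candidate).
row 3, column 5 = 5 (sole candidate).
row 4, column 8 = 7 (sole candidate).
row 8, column 7 = 4 (sole candidate).
row 4, column 6 = 3 (sole candidate).
row 5, column 4 = 2 (sole candidate).
row 9, column 4 = 3 (sole candidate).
row 9, column 9 = 6 (sole candidate).
row 4, column 3 = 5 (sole candidate).
row 4, column 4 = 4 (sole candidate).
row 7, column 4 = 1 (sole candidate).
row 7, column 5 = 6 (sole candidate).
row 7, column 6 = 5 (sole candidate).
row 8, column 5 = 9 (sole candidate).
row 8, column 9 = 3 (sole candidate).
row 9, column 1 = 7 (sole candidate).
row 9, column 6 = 2 (sole candidate).
row 1, column 1 = 9 (sole candidate).
row 2, column 6 = 7 (sole candidate).
row 6, column 5 = 7: row 6 has {1,2,3,4,5,8}; col 5 has {1,4,5,6,8,9}; box has {1,2,3,4,5,8} → only 7 remains.
row 7, column 1 = 3 (sole candidate).
row 7, column 3 = 4 (sole candidate).
row 8, column 3 = 6 (sole candidate).
row 1, column 5 = 2 (sole candidate).
row 1, column 6 = 1 (sole candidate).
row 2, column 3 = 2 (sole candidate).
row 2, column 5 = 3 (sole candidate).
row 5, column 1 = 6 (sole candidate).
row 5, column 6 = 9 (sole candidate).
row 6, column 3 = 9: row 6 has {1,2,3,4,5,7,8}; col 3 has {1,2,4,5,6,8}; box has {1,2,4,5,6,7,8} → only 9 remains.
row 6, column 6 = 6: row 6 has {1,2,3,4,5,7,8,9}; col 6 has {1,2,3,4,5,7,8,9}; box has {1,2,3,4,5,7,8,9} → only 6 remains.

149576238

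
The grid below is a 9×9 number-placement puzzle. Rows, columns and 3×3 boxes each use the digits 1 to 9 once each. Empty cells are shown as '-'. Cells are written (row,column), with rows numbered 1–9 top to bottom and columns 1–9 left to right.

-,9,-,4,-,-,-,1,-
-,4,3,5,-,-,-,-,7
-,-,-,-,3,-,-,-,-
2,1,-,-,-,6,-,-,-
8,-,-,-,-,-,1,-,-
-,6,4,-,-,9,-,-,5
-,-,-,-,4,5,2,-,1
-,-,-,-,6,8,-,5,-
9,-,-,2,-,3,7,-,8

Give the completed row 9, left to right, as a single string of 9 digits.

956213748

(9,2) = 5: row 9 has {2,3,7,8,9}; col 2 has {1,4,6,9}; box has {9} → only 5 remains.
(9,5) = 1: row 9 has {2,3,5,7,8,9}; col 5 has {3,4,6}; box has {2,3,4,5,6,8} → only 1 remains.
(9,3) = 6: row 9 has {1,2,3,5,7,8,9}; col 3 has {3,4}; box has {5,9} → only 6 remains.
(9,8) = 4: row 9 has {1,2,3,5,6,7,8,9}; col 8 has {1,5}; box has {1,2,5,7,8} → only 4 remains.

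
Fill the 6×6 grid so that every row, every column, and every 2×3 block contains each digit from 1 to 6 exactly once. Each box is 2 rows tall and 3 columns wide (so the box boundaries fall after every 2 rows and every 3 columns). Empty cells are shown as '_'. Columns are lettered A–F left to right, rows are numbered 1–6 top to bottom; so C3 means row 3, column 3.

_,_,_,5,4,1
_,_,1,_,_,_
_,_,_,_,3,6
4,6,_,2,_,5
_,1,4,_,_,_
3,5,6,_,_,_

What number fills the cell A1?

B3 = 2 (sole candidate).
C3 = 5 (sole candidate).
C4 = 3 (sole candidate).
E4 = 1 (sole candidate).
A5 = 2 (sole candidate).
F5 = 3 (sole candidate).
E6 = 2 (sole candidate).
F6 = 4 (sole candidate).
A1 = 6: row 1 has {1,4,5}; col 1 has {2,3,4}; box has {1} → only 6 remains.

6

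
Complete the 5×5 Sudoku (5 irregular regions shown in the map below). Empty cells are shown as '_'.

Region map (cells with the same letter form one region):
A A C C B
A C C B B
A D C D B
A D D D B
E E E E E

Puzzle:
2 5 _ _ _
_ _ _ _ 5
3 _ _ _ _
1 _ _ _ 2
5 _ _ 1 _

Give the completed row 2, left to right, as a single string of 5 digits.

R2C1 = 4: row 2 has {5}; col 1 has {1,2,3,5}; region has {1,2,3,5} → only 4 remains.
R2C4 = 3: row 2 has {4,5}; col 4 has {1}; region has {2,5} → only 3 remains.
R1C4 = 4 (sole candidate).
R1C5 = 1 (sole candidate).
R3C5 = 4 (sole candidate).
R4C4 = 5 (sole candidate).
R5C5 = 3 (sole candidate).
R1C3 = 3 (sole candidate).
R3C4 = 2 (sole candidate).
R4C3 = 4 (sole candidate).
R5C3 = 2 (sole candidate).
R2C3 = 1: row 2 has {3,4,5}; col 3 has {2,3,4}; region has {3,4} → only 1 remains.
R3C2 = 1 (sole candidate).
R3C3 = 5 (sole candidate).
R4C2 = 3 (sole candidate).
R5C2 = 4 (sole candidate).
R2C2 = 2: row 2 has {1,3,4,5}; col 2 has {1,3,4,5}; region has {1,3,4,5} → only 2 remains.

42135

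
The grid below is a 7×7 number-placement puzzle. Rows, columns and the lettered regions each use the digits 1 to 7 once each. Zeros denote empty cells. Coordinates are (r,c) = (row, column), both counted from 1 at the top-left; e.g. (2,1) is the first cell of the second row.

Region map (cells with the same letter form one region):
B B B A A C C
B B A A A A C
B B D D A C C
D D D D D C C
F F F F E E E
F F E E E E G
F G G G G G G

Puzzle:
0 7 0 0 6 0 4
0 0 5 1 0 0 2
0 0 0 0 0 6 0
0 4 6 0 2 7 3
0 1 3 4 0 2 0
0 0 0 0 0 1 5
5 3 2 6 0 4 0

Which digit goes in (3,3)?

7

(1,3) = 1: row 1 has {4,6,7}; col 3 has {2,3,5,6}; region has {7} → only 1 remains.
(1,6) = 5: row 1 has {1,4,6,7}; col 6 has {1,2,4,6,7}; region has {2,3,4,6,7} → only 5 remains.
(2,2) = 6: row 2 has {1,2,5}; col 2 has {1,3,4,7}; region has {1,7} → only 6 remains.
(2,6) = 3: row 2 has {1,2,5,6}; col 6 has {1,2,4,5,6,7}; region has {1,5,6} → only 3 remains.
(3,3) = 7: row 3 has {6}; col 3 has {1,2,3,5,6}; region has {2,4,6} → only 7 remains.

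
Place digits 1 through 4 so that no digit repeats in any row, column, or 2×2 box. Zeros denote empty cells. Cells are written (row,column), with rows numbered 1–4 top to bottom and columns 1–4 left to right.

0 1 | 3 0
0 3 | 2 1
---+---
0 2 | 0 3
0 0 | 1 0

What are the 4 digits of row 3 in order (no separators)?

(1,4) = 4 (sole candidate).
(2,1) = 4 (sole candidate).
(3,1) = 1: row 3 has {2,3}; col 1 has {4}; box has {2} → only 1 remains.
(3,3) = 4: row 3 has {1,2,3}; col 3 has {1,2,3}; box has {1,3} → only 4 remains.

1243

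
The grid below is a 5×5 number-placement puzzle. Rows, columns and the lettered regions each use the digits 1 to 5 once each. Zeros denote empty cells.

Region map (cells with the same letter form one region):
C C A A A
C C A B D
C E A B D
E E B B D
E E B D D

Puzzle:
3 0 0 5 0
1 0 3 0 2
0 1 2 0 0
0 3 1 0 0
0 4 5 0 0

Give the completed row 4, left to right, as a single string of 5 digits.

53124

R1C2 = 2 (sole candidate).
R1C3 = 4 (sole candidate).
R1C5 = 1 (sole candidate).
R2C2 = 5 (sole candidate).
R2C4 = 4 (sole candidate).
R3C1 = 4 (sole candidate).
R3C4 = 3 (sole candidate).
R3C5 = 5 (sole candidate).
R4C4 = 2: row 4 has {1,3}; col 4 has {3,4,5}; region has {1,3,4,5} → only 2 remains.
R4C5 = 4: row 4 has {1,2,3}; col 5 has {1,2,5}; region has {2,5} → only 4 remains.
R5C1 = 2 (sole candidate).
R5C4 = 1 (sole candidate).
R5C5 = 3 (sole candidate).
R4C1 = 5: row 4 has {1,2,3,4}; col 1 has {1,2,3,4}; region has {1,2,3,4} → only 5 remains.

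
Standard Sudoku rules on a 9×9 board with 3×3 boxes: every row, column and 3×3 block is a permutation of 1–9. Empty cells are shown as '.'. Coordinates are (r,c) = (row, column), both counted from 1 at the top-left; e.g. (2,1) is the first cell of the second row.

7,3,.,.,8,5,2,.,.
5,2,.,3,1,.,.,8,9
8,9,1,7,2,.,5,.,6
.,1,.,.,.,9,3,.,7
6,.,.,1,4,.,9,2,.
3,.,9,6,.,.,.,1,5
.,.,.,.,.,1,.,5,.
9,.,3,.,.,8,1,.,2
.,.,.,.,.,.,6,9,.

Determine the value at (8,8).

(1,8) = 4: row 1 has {2,3,5,7,8}; col 8 has {1,2,5,8,9}; box has {2,5,6,8,9} → only 4 remains.
(1,9) = 1: row 1 has {2,3,4,5,7,8}; col 9 has {2,5,6,7,9}; box has {2,4,5,6,8,9} → only 1 remains.
(2,7) = 7: row 2 has {1,2,3,5,8,9}; col 7 has {1,2,3,5,6,9}; box has {1,2,4,5,6,8,9} → only 7 remains.
(3,6) = 4: row 3 has {1,2,5,6,7,8,9}; col 6 has {1,5,8,9}; box has {1,2,3,5,7,8} → only 4 remains.
(3,8) = 3: row 3 has {1,2,4,5,6,7,8,9}; col 8 has {1,2,4,5,8,9}; box has {1,2,4,5,6,7,8,9} → only 3 remains.
(4,5) = 5: row 4 has {1,3,7,9}; col 5 has {1,2,4,8}; box has {1,4,6,9} → only 5 remains.
(4,8) = 6: row 4 has {1,3,5,7,9}; col 8 has {1,2,3,4,5,8,9}; box has {1,2,3,5,7,9} → only 6 remains.
(5,9) = 8: row 5 has {1,2,4,6,9}; col 9 has {1,2,5,6,7,9}; box has {1,2,3,5,6,7,9} → only 8 remains.
(6,5) = 7: row 6 has {1,3,5,6,9}; col 5 has {1,2,4,5,8}; box has {1,4,5,6,9} → only 7 remains.
(6,6) = 2: row 6 has {1,3,5,6,7,9}; col 6 has {1,4,5,8,9}; box has {1,4,5,6,7,9} → only 2 remains.
(6,7) = 4: row 6 has {1,2,3,5,6,7,9}; col 7 has {1,2,3,5,6,7,9}; box has {1,2,3,5,6,7,8,9} → only 4 remains.
(7,7) = 8: row 7 has {1,5}; col 7 has {1,2,3,4,5,6,7,9}; box has {1,2,5,6,9} → only 8 remains.
(8,5) = 6: row 8 has {1,2,3,8,9}; col 5 has {1,2,4,5,7,8}; box has {1,8} → only 6 remains.
(8,8) = 7: row 8 has {1,2,3,6,8,9}; col 8 has {1,2,3,4,5,6,8,9}; box has {1,2,5,6,8,9} → only 7 remains.

7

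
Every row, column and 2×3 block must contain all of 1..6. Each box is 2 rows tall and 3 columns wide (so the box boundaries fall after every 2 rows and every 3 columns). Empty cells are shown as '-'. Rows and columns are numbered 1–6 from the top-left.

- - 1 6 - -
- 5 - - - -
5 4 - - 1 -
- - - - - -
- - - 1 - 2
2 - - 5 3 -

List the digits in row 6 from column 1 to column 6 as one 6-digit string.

row 2, column 6 = 1 (hidden single in row 2).
row 5, column 3 = 5 (hidden single in row 5).
row 6, column 2 = 1: in row 6, 1 can only go here (every other open cell in that row sees a 1).
row 4, column 1 = 1 (hidden single in row 4).
Singles propagation stalls before every target cell is settled. Branch on row 1, column 1 (candidates {3,4}).
  Try row 1, column 1 = 4: this forces row 5, column 5=4, row 2, column 5=2, row 6, column 6=6, row 1, column 5=5, row 1, column 6=3; then row 3, column 6 has no candidate left — contradiction.
So row 1, column 1 = 3.
row 1, column 2 = 2 (sole candidate).
row 2, column 4 = 3 (hidden single in row 2).
row 3, column 4 = 2 (sole candidate).
row 4, column 4 = 4 (sole candidate).
row 2, column 5 = 2 (hidden single in row 2).
row 4, column 3 = 2 (hidden single in row 4).
row 5, column 2 = 3 (hidden single in row 5).
row 4, column 2 = 6 (sole candidate).
row 4, column 5 = 5 (sole candidate).
row 4, column 6 = 3 (sole candidate).
row 1, column 5 = 4 (sole candidate).
row 1, column 6 = 5 (sole candidate).
row 3, column 3 = 3 (sole candidate).
row 3, column 6 = 6 (sole candidate).
row 5, column 5 = 6 (sole candidate).
row 6, column 6 = 4: row 6 has {1,2,3,5}; col 6 has {1,2,3,5,6}; box has {1,2,3,5,6} → only 4 remains.
row 5, column 1 = 4 (sole candidate).
row 6, column 3 = 6: row 6 has {1,2,3,4,5}; col 3 has {1,2,3,5}; box has {1,2,3,4,5} → only 6 remains.

216534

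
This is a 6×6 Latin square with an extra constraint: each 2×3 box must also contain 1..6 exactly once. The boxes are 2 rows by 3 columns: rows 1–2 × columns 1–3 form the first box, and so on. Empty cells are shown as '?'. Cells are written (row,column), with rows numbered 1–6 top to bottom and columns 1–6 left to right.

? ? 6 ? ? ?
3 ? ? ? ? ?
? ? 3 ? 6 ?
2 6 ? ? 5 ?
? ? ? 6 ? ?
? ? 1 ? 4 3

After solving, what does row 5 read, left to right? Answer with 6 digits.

432615

(4,3) = 4: row 4 has {2,5,6}; col 3 has {1,3,6}; box has {2,3,6} → only 4 remains.
(4,6) = 1: row 4 has {2,4,5,6}; col 6 has {3}; box has {5,6} → only 1 remains.
(4,4) = 3: row 4 has {1,2,4,5,6}; col 4 has {6}; box has {1,5,6} → only 3 remains.
(1,5) = 3: in row 1, 3 can only go here (every other open cell in that row sees a 3).
(2,6) = 6: in row 2, 6 can only go here (every other open cell in that row sees a 6).
(5,5) = 1: in row 5, 1 can only go here (every other open cell in that row sees a 1).
(5,2) = 3: in row 5, 3 can only go here (every other open cell in that row sees a 3).
(2,5) = 2: row 2 has {3,6}; col 5 has {1,3,4,5,6}; box has {3,6} → only 2 remains.
(2,3) = 5: row 2 has {2,3,6}; col 3 has {1,3,4,6}; box has {3,6} → only 5 remains.
(5,3) = 2: row 5 has {1,3,6}; col 3 has {1,3,4,5,6}; box has {1,3} → only 2 remains.
(5,6) = 5: row 5 has {1,2,3,6}; col 6 has {1,3,6}; box has {1,3,4,6} → only 5 remains.
(6,2) = 5: row 6 has {1,3,4}; col 2 has {3,6}; box has {1,2,3} → only 5 remains.
(6,4) = 2: row 6 has {1,3,4,5}; col 4 has {3,6}; box has {1,3,4,5,6} → only 2 remains.
(1,6) = 4: row 1 has {3,6}; col 6 has {1,3,5,6}; box has {2,3,6} → only 4 remains.
(2,4) = 1: row 2 has {2,3,5,6}; col 4 has {2,3,6}; box has {2,3,4,6} → only 1 remains.
(3,2) = 1: row 3 has {3,6}; col 2 has {3,5,6}; box has {2,3,4,6} → only 1 remains.
(3,4) = 4: row 3 has {1,3,6}; col 4 has {1,2,3,6}; box has {1,3,5,6} → only 4 remains.
(3,6) = 2: row 3 has {1,3,4,6}; col 6 has {1,3,4,5,6}; box has {1,3,4,5,6} → only 2 remains.
(5,1) = 4: row 5 has {1,2,3,5,6}; col 1 has {2,3}; box has {1,2,3,5} → only 4 remains.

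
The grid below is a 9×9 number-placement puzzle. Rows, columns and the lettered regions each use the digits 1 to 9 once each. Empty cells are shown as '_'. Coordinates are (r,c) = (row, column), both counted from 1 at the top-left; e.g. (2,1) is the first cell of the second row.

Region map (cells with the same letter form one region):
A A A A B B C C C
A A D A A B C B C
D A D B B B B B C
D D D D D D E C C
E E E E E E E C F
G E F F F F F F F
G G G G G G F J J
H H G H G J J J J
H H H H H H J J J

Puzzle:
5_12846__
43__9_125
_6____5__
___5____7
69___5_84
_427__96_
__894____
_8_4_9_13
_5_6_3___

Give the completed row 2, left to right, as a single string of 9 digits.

(1,2) = 7: row 1 has {1,2,4,5,6,8}; col 2 has {3,4,5,6,8,9}; region has {1,2,3,4,5,6,9} → only 7 remains.
(1,9) = 9: row 1 has {1,2,4,5,6,7,8}; col 9 has {3,4,5,7}; region has {1,5,6,7,8} → only 9 remains.
(2,4) = 8: row 2 has {1,2,3,4,5,9}; col 4 has {2,4,5,6,7,9}; region has {1,2,3,4,5,6,7,9} → only 8 remains.
(3,9) = 2: row 3 has {5,6}; col 9 has {3,4,5,7,9}; region has {1,5,6,7,8,9} → only 2 remains.
(7,7) = 3: row 7 has {4,8,9}; col 7 has {1,5,6,9}; region has {2,4,6,7,9} → only 3 remains.
(7,9) = 6: row 7 has {3,4,8,9}; col 9 has {2,3,4,5,7,9}; region has {1,3,9} → only 6 remains.
(9,9) = 8: row 9 has {3,5,6}; col 9 has {2,3,4,5,6,7,9}; region has {1,3,6,9} → only 8 remains.
(1,8) = 3: row 1 has {1,2,4,5,6,7,8,9}; col 8 has {1,2,6,8}; region has {1,2,5,6,7,8,9} → only 3 remains.
(4,8) = 4: row 4 has {5,7}; col 8 has {1,2,3,6,8}; region has {1,2,3,5,6,7,8,9} → only 4 remains.
(6,9) = 1: row 6 has {2,4,6,7,9}; col 9 has {2,3,4,5,6,7,8,9}; region has {2,3,4,6,7,9} → only 1 remains.
(9,8) = 7: row 9 has {3,5,6,8}; col 8 has {1,2,3,4,6,8}; region has {1,3,6,8,9} → only 7 remains.
(3,8) = 9: row 3 has {2,5,6}; col 8 has {1,2,3,4,6,7,8}; region has {2,4,5,8} → only 9 remains.
(6,1) = 3: row 6 has {1,2,4,6,7,9}; col 1 has {4,5,6}; region has {4,8,9} → only 3 remains.
(6,5) = 5: row 6 has {1,2,3,4,6,7,9}; col 5 has {4,8,9}; region has {1,2,3,4,6,7,9} → only 5 remains.
(6,6) = 8: row 6 has {1,2,3,4,5,6,7,9}; col 6 has {3,4,5,9}; region has {1,2,3,4,5,6,7,9} → only 8 remains.
(7,8) = 5: row 7 has {3,4,6,8,9}; col 8 has {1,2,3,4,6,7,8,9}; region has {1,3,6,7,8,9} → only 5 remains.
(8,7) = 2: row 8 has {1,3,4,8,9}; col 7 has {1,3,5,6,9}; region has {1,3,5,6,7,8,9} → only 2 remains.
(9,3) = 9: row 9 has {3,5,6,7,8}; col 3 has {1,2,8}; region has {3,4,5,6,8} → only 9 remains.
(9,7) = 4: row 9 has {3,5,6,7,8,9}; col 7 has {1,2,3,5,6,9}; region has {1,2,3,5,6,7,8,9} → only 4 remains.
(4,7) = 8: row 4 has {4,5,7}; col 7 has {1,2,3,4,5,6,9}; region has {4,5,6,9} → only 8 remains.
(5,7) = 7: row 5 has {4,5,6,8,9}; col 7 has {1,2,3,4,5,6,8,9}; region has {4,5,6,8,9} → only 7 remains.
(8,1) = 7: row 8 has {1,2,3,4,8,9}; col 1 has {3,4,5,6}; region has {3,4,5,6,8,9} → only 7 remains.
(8,5) = 6: row 8 has {1,2,3,4,7,8,9}; col 5 has {4,5,8,9}; region has {3,4,8,9} → only 6 remains.
(5,3) = 3: row 5 has {4,5,6,7,8,9}; col 3 has {1,2,8,9}; region has {4,5,6,7,8,9} → only 3 remains.
(5,4) = 1: row 5 has {3,4,5,6,7,8,9}; col 4 has {2,4,5,6,7,8,9}; region has {3,4,5,6,7,8,9} → only 1 remains.
(5,5) = 2: row 5 has {1,3,4,5,6,7,8,9}; col 5 has {4,5,6,8,9}; region has {1,3,4,5,6,7,8,9} → only 2 remains.
(8,3) = 5: row 8 has {1,2,3,4,6,7,8,9}; col 3 has {1,2,3,8,9}; region has {3,4,6,8,9} → only 5 remains.
(9,5) = 1: row 9 has {3,4,5,6,7,8,9}; col 5 has {2,4,5,6,8,9}; region has {3,4,5,6,7,8,9} → only 1 remains.
(3,4) = 3: row 3 has {2,5,6,9}; col 4 has {1,2,4,5,6,7,8,9}; region has {2,4,5,8,9} → only 3 remains.
(3,5) = 7: row 3 has {2,3,5,6,9}; col 5 has {1,2,4,5,6,8,9}; region has {2,3,4,5,8,9} → only 7 remains.
(3,6) = 1: row 3 has {2,3,5,6,7,9}; col 6 has {3,4,5,8,9}; region has {2,3,4,5,7,8,9} → only 1 remains.
(4,3) = 6: row 4 has {4,5,7,8}; col 3 has {1,2,3,5,8,9}; region has {5} → only 6 remains.
(4,5) = 3: row 4 has {4,5,6,7,8}; col 5 has {1,2,4,5,6,7,8,9}; region has {5,6} → only 3 remains.
(4,6) = 2: row 4 has {3,4,5,6,7,8}; col 6 has {1,3,4,5,8,9}; region has {3,5,6} → only 2 remains.
(7,6) = 7: row 7 has {3,4,5,6,8,9}; col 6 has {1,2,3,4,5,8,9}; region has {3,4,5,6,8,9} → only 7 remains.
(9,1) = 2: row 9 has {1,3,4,5,6,7,8,9}; col 1 has {3,4,5,6,7}; region has {1,3,4,5,6,7,8,9} → only 2 remains.
(2,3) = 7: row 2 has {1,2,3,4,5,8,9}; col 3 has {1,2,3,5,6,8,9}; region has {2,3,5,6} → only 7 remains.
(2,6) = 6: row 2 has {1,2,3,4,5,7,8,9}; col 6 has {1,2,3,4,5,7,8,9}; region has {1,2,3,4,5,7,8,9} → only 6 remains.

437896125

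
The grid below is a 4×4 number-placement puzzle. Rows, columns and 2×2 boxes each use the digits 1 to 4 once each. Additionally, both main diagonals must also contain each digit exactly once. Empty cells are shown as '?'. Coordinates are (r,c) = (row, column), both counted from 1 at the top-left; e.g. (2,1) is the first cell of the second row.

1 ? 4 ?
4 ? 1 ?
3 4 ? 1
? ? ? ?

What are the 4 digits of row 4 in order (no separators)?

(3,3) = 2: row 3 has {1,3,4}; col 3 has {1,4}; box has {1}; main diagonal has {1} → only 2 remains.
(4,1) = 2: row 4 has {}; col 1 has {1,3,4}; box has {3,4}; anti-diagonal has {1,4} → only 2 remains.
(4,2) = 1: row 4 has {2}; col 2 has {4}; box has {2,3,4} → only 1 remains.
(4,3) = 3: row 4 has {1,2}; col 3 has {1,2,4}; box has {1,2} → only 3 remains.
(4,4) = 4: row 4 has {1,2,3}; col 4 has {1}; box has {1,2,3}; main diagonal has {1,2} → only 4 remains.

2134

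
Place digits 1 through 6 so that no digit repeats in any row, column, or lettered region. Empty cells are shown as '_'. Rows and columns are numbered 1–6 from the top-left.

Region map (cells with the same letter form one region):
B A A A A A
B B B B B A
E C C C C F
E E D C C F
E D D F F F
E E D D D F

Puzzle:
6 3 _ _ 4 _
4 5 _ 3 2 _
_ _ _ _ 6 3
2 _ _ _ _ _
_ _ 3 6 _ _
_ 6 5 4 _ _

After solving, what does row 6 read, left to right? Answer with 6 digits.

r2c3 = 1: row 2 has {2,3,4,5}; col 3 has {3,5}; region has {2,3,4,5,6} → only 1 remains.
r2c6 = 6: row 2 has {1,2,3,4,5}; col 6 has {3}; region has {3,4} → only 6 remains.
r4c3 = 6: row 4 has {2}; col 3 has {1,3,5}; region has {3,4,5} → only 6 remains.
r6c5 = 1: row 6 has {4,5,6}; col 5 has {2,4,6}; region has {3,4,5,6} → only 1 remains.
r6c6 = 2: row 6 has {1,4,5,6}; col 6 has {3,6}; region has {3,6} → only 2 remains.
r1c3 = 2: row 1 has {3,4,6}; col 3 has {1,3,5,6}; region has {3,4,6} → only 2 remains.
r3c3 = 4: row 3 has {3,6}; col 3 has {1,2,3,5,6}; region has {6} → only 4 remains.
r5c2 = 2: row 5 has {3,6}; col 2 has {3,5,6}; region has {1,3,4,5,6} → only 2 remains.
r5c5 = 5: row 5 has {2,3,6}; col 5 has {1,2,4,6}; region has {2,3,6} → only 5 remains.
r6c1 = 3: row 6 has {1,2,4,5,6}; col 1 has {2,4,6}; region has {2,6} → only 3 remains.

365412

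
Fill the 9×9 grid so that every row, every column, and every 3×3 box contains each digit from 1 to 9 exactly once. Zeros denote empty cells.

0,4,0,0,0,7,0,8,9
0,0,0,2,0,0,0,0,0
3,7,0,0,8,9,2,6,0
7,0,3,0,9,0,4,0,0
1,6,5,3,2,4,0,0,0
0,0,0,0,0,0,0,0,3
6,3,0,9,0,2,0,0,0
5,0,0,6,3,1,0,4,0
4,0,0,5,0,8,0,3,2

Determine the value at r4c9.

6

r1c1 = 2: row 1 has {4,7,8,9}; col 1 has {1,3,4,5,6,7}; box has {3,4,7} → only 2 remains.
r1c4 = 1: row 1 has {2,4,7,8,9}; col 4 has {2,3,5,6,9}; box has {2,7,8,9} → only 1 remains.
r3c3 = 1: row 3 has {2,3,6,7,8,9}; col 3 has {3,5}; box has {2,3,4,7} → only 1 remains.
r3c4 = 4: row 3 has {1,2,3,6,7,8,9}; col 4 has {1,2,3,5,6,9}; box has {1,2,7,8,9} → only 4 remains.
r3c9 = 5: row 3 has {1,2,3,4,6,7,8,9}; col 9 has {2,3,9}; box has {2,6,8,9} → only 5 remains.
r4c4 = 8: row 4 has {3,4,7,9}; col 4 has {1,2,3,4,5,6,9}; box has {2,3,4,9} → only 8 remains.
r6c4 = 7: row 6 has {3}; col 4 has {1,2,3,4,5,6,8,9}; box has {2,3,4,8,9} → only 7 remains.
r9c5 = 7: row 9 has {2,3,4,5,8}; col 5 has {2,3,8,9}; box has {1,2,3,5,6,8,9} → only 7 remains.
r1c3 = 6: row 1 has {1,2,4,7,8,9}; col 3 has {1,3,5}; box has {1,2,3,4,7} → only 6 remains.
r1c5 = 5: row 1 has {1,2,4,6,7,8,9}; col 5 has {2,3,7,8,9}; box has {1,2,4,7,8,9} → only 5 remains.
r1c7 = 3: row 1 has {1,2,4,5,6,7,8,9}; col 7 has {2,4}; box has {2,5,6,8,9} → only 3 remains.
r2c5 = 6: row 2 has {2}; col 5 has {2,3,5,7,8,9}; box has {1,2,4,5,7,8,9} → only 6 remains.
r2c6 = 3: row 2 has {2,6}; col 6 has {1,2,4,7,8,9}; box has {1,2,4,5,6,7,8,9} → only 3 remains.
r4c2 = 2: row 4 has {3,4,7,8,9}; col 2 has {3,4,6,7}; box has {1,3,5,6,7} → only 2 remains.
r6c5 = 1: row 6 has {3,7}; col 5 has {2,3,5,6,7,8,9}; box has {2,3,4,7,8,9} → only 1 remains.
r7c5 = 4: row 7 has {2,3,6,9}; col 5 has {1,2,3,5,6,7,8,9}; box has {1,2,3,5,6,7,8,9} → only 4 remains.
r9c3 = 9: row 9 has {2,3,4,5,7,8}; col 3 has {1,3,5,6}; box has {3,4,5,6} → only 9 remains.
r2c3 = 8: row 2 has {2,3,6}; col 3 has {1,3,5,6,9}; box has {1,2,3,4,6,7} → only 8 remains.
r6c3 = 4: row 6 has {1,3,7}; col 3 has {1,3,5,6,8,9}; box has {1,2,3,5,6,7} → only 4 remains.
r7c3 = 7: row 7 has {2,3,4,6,9}; col 3 has {1,3,4,5,6,8,9}; box has {3,4,5,6,9} → only 7 remains.
r8c2 = 8: row 8 has {1,3,4,5,6}; col 2 has {2,3,4,6,7}; box has {3,4,5,6,7,9} → only 8 remains.
r8c3 = 2: row 8 has {1,3,4,5,6,8}; col 3 has {1,3,4,5,6,7,8,9}; box has {3,4,5,6,7,8,9} → only 2 remains.
r8c9 = 7: row 8 has {1,2,3,4,5,6,8}; col 9 has {2,3,5,9}; box has {2,3,4} → only 7 remains.
r9c2 = 1: row 9 has {2,3,4,5,7,8,9}; col 2 has {2,3,4,6,7,8}; box has {2,3,4,5,6,7,8,9} → only 1 remains.
r9c7 = 6: row 9 has {1,2,3,4,5,7,8,9}; col 7 has {2,3,4}; box has {2,3,4,7} → only 6 remains.
r2c1 = 9: row 2 has {2,3,6,8}; col 1 has {1,2,3,4,5,6,7}; box has {1,2,3,4,6,7,8} → only 9 remains.
r2c2 = 5: row 2 has {2,3,6,8,9}; col 2 has {1,2,3,4,6,7,8}; box has {1,2,3,4,6,7,8,9} → only 5 remains.
r5c9 = 8: row 5 has {1,2,3,4,5,6}; col 9 has {2,3,5,7,9}; box has {3,4} → only 8 remains.
r6c1 = 8: row 6 has {1,3,4,7}; col 1 has {1,2,3,4,5,6,7,9}; box has {1,2,3,4,5,6,7} → only 8 remains.
r6c2 = 9: row 6 has {1,3,4,7,8}; col 2 has {1,2,3,4,5,6,7,8}; box has {1,2,3,4,5,6,7,8} → only 9 remains.
r6c7 = 5: row 6 has {1,3,4,7,8,9}; col 7 has {2,3,4,6}; box has {3,4,8} → only 5 remains.
r6c8 = 2: row 6 has {1,3,4,5,7,8,9}; col 8 has {3,4,6,8}; box has {3,4,5,8} → only 2 remains.
r7c9 = 1: row 7 has {2,3,4,6,7,9}; col 9 has {2,3,5,7,8,9}; box has {2,3,4,6,7} → only 1 remains.
r8c7 = 9: row 8 has {1,2,3,4,5,6,7,8}; col 7 has {2,3,4,5,6}; box has {1,2,3,4,6,7} → only 9 remains.
r2c9 = 4: row 2 has {2,3,5,6,8,9}; col 9 has {1,2,3,5,7,8,9}; box has {2,3,5,6,8,9} → only 4 remains.
r4c8 = 1: row 4 has {2,3,4,7,8,9}; col 8 has {2,3,4,6,8}; box has {2,3,4,5,8} → only 1 remains.
r4c9 = 6: row 4 has {1,2,3,4,7,8,9}; col 9 has {1,2,3,4,5,7,8,9}; box has {1,2,3,4,5,8} → only 6 remains.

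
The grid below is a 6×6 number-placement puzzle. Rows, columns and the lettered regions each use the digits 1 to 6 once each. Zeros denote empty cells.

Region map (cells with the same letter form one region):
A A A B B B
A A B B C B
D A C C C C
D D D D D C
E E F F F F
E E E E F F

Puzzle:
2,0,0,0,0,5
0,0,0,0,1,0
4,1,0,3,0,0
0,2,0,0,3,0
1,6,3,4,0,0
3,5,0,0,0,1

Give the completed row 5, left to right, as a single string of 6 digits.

r5c6 = 2: row 5 has {1,3,4,6}; col 6 has {1,5}; region has {1,3,4} → only 2 remains.
r6c4 = 2: row 6 has {1,3,5}; col 4 has {3,4}; region has {1,3,5,6} → only 2 remains.
r6c5 = 6: row 6 has {1,2,3,5}; col 5 has {1,3}; region has {1,2,3,4} → only 6 remains.
r1c5 = 4: row 1 has {2,5}; col 5 has {1,3,6}; region has {5} → only 4 remains.
r2c4 = 6: row 2 has {1}; col 4 has {2,3,4}; region has {4,5} → only 6 remains.
r2c6 = 3: row 2 has {1,6}; col 6 has {1,2,5}; region has {4,5,6} → only 3 remains.
r3c6 = 6: row 3 has {1,3,4}; col 6 has {1,2,3,5}; region has {1,3} → only 6 remains.
r4c6 = 4: row 4 has {2,3}; col 6 has {1,2,3,5,6}; region has {1,3,6} → only 4 remains.
r5c5 = 5: row 5 has {1,2,3,4,6}; col 5 has {1,3,4,6}; region has {1,2,3,4,6} → only 5 remains.

163452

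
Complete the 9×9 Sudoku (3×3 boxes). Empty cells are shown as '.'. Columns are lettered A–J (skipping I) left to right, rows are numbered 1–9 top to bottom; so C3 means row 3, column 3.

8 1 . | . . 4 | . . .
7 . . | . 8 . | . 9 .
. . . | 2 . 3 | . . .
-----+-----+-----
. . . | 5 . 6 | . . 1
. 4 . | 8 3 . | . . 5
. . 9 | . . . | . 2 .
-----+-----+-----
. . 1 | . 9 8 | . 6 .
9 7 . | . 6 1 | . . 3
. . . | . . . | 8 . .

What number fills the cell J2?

4

F2 = 5 (sole candidate).
H5 = 7 (sole candidate).
F6 = 7 (sole candidate).
D8 = 4 (sole candidate).
H8 = 5 (sole candidate).
F9 = 2 (sole candidate).
E1 = 7 (sole candidate).
H1 = 3 (sole candidate).
E3 = 1 (sole candidate).
F5 = 9 (sole candidate).
G5 = 6 (sole candidate).
D6 = 1 (sole candidate).
E6 = 4 (sole candidate).
G6 = 3 (sole candidate).
J6 = 8 (sole candidate).
G8 = 2 (sole candidate).
E9 = 5 (sole candidate).
G1 = 5 (sole candidate).
D2 = 6 (sole candidate).
E4 = 2 (sole candidate).
H4 = 4 (sole candidate).
C5 = 2 (sole candidate).
C8 = 8 (sole candidate).
H9 = 1 (sole candidate).
C1 = 6 (sole candidate).
D1 = 9 (sole candidate).
J1 = 2 (sole candidate).
J2 = 4: row 2 has {5,6,7,8,9}; col 9 has {1,2,3,5,8}; box has {2,3,5,9} → only 4 remains.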